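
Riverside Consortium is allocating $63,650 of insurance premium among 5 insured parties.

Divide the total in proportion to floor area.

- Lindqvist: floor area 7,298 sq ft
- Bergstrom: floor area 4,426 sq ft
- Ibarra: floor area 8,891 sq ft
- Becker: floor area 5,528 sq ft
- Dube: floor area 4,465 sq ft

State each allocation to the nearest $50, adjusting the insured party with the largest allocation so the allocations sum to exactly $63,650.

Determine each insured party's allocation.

Lindqvist: $15,200 | Bergstrom: $9,200 | Ibarra: $18,450 | Becker: $11,500 | Dube: $9,300

Total floor area = 30,608.
Unrounded shares: Lindqvist 7,298/30,608 × $63,650 = 15,176.35; Bergstrom 4,426/30,608 × $63,650 = 9,203.96; Ibarra 8,891/30,608 × $63,650 = 18,489.03; Becker 5,528/30,608 × $63,650 = 11,495.60; Dube 4,465/30,608 × $63,650 = 9,285.06.
At nearest $50: Lindqvist $15,200; Bergstrom $9,200; Ibarra $18,500; Becker $11,500; Dube $9,300. Sum = $63,700.
Difference $63,650 − $63,700 = −$50 applied to largest allocation (Ibarra): Ibarra becomes $18,450.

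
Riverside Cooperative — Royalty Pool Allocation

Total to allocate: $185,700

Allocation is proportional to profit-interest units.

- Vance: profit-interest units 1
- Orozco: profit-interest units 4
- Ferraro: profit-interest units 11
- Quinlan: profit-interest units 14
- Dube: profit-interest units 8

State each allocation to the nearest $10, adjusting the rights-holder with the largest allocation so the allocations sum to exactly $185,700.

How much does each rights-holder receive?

Vance: $4,890 | Orozco: $19,550 | Ferraro: $53,760 | Quinlan: $68,410 | Dube: $39,090

Profit-interest units total: 38.
Raw shares: Vance 1/38 × $185,700 = 4,886.84; Orozco 4/38 × $185,700 = 19,547.37; Ferraro 11/38 × $185,700 = 53,755.26; Quinlan 14/38 × $185,700 = 68,415.79; Dube 8/38 × $185,700 = 39,094.74.
After rounding ($10): Vance $4,890; Orozco $19,550; Ferraro $53,760; Quinlan $68,420; Dube $39,090. Sum = $185,710.
Difference $185,700 − $185,710 = −$10 applied to largest allocation (Quinlan): Quinlan becomes $68,410.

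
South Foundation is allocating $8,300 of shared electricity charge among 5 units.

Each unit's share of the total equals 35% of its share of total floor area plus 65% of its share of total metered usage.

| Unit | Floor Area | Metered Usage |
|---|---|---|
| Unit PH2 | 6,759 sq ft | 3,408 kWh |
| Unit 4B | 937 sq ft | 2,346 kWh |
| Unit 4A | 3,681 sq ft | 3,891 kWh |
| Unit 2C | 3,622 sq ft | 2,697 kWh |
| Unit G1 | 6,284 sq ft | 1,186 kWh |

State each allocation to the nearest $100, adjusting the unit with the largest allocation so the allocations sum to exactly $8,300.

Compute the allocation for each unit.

Unit PH2: $2,200; Unit 4B: $1,100; Unit 4A: $2,100; Unit 2C: $1,600; Unit G1: $1,300

Totals — floor area 21,283, metered usage 13,528.
Combined weights (35% floor area + 65% metered usage): Unit PH2 0.2749; Unit 4B 0.1281; Unit 4A 0.2475; Unit 2C 0.1892; Unit G1 0.1603.
Raw shares: Unit PH2 2,281.68; Unit 4B 1,063.49; Unit 4A 2,054.17; Unit 2C 1,569.95; Unit G1 1,330.71.
Rounded to nearest $100: Unit PH2 $2,300; Unit 4B $1,100; Unit 4A $2,100; Unit 2C $1,600; Unit G1 $1,300. Sum = $8,400.
Difference $8,300 − $8,400 = −$100 applied to largest allocation (Unit PH2): Unit PH2 becomes $2,200.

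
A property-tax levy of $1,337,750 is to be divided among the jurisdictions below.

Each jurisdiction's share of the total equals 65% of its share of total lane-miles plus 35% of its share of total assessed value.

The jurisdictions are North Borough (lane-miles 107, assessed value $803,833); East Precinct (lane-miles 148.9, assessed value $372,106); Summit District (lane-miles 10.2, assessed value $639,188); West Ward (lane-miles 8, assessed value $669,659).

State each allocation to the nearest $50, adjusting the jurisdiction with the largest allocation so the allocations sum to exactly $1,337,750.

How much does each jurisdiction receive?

North Borough: $490,900; East Precinct: $542,500; Summit District: $152,800; West Ward: $151,550

Totals — lane-miles 274.1, assessed value 2,484,786.
Combined weights (65% lane-miles + 35% assessed value): North Borough 0.3670; East Precinct 0.4055; Summit District 0.1142; West Ward 0.1133.
Pro-rata amounts: North Borough 490,907.67; East Precinct 542,477.51; Summit District 152,801.13; West Ward 151,563.69.
Rounded to nearest $50: North Borough $490,900; East Precinct $542,500; Summit District $152,800; West Ward $151,550. Sum = $1,337,750.
No rounding difference to absorb.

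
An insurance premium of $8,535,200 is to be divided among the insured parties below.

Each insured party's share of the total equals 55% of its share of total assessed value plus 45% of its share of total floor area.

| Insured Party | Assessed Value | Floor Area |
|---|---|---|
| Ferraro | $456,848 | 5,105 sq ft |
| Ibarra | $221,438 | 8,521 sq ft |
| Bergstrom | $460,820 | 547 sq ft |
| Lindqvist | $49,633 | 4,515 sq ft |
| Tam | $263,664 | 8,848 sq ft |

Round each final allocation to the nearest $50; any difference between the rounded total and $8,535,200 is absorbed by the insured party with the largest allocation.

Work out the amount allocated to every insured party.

Ferraro: $2,188,650 · Ibarra: $1,904,250 · Bergstrom: $1,565,750 · Lindqvist: $790,200 · Tam: $2,086,350

Totals — assessed value 1,452,403, floor area 27,536.
Blended shares (55% assessed value + 45% floor area): Ferraro 0.2564; Ibarra 0.2231; Bergstrom 0.1834; Lindqvist 0.0926; Tam 0.2444.
Unrounded shares: Ferraro 2,188,661.01; Ibarra 1,904,262.94; Bergstrom 1,565,729.55; Lindqvist 790,192.13; Tam 2,086,354.36.
Rounded to nearest $50: Ferraro $2,188,650; Ibarra $1,904,250; Bergstrom $1,565,750; Lindqvist $790,200; Tam $2,086,350. Sum = $8,535,200.
Rounded total matches; no reconciliation needed.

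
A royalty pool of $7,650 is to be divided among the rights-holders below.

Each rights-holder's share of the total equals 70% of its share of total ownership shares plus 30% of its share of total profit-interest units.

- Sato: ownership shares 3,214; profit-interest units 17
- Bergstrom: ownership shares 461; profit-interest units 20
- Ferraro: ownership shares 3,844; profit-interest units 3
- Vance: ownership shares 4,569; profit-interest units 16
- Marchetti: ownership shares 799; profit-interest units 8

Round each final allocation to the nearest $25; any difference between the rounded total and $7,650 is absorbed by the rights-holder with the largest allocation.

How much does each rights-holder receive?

Sato: $1,950 · Bergstrom: $900 · Ferraro: $1,700 · Vance: $2,475 · Marchetti: $625

Ownership shares total 12,887; profit-interest units total 64.
Combined weights (70% ownership shares + 30% profit-interest units): Sato 0.2543; Bergstrom 0.1188; Ferraro 0.2229; Vance 0.3232; Marchetti 0.0809.
Pro-rata amounts: Sato 1,945.14; Bergstrom 908.75; Ferraro 1,704.89; Vance 2,472.33; Marchetti 618.89.
After rounding ($25): Sato $1,950; Bergstrom $900; Ferraro $1,700; Vance $2,475; Marchetti $625. Sum = $7,650.
Rounded total matches; no reconciliation needed.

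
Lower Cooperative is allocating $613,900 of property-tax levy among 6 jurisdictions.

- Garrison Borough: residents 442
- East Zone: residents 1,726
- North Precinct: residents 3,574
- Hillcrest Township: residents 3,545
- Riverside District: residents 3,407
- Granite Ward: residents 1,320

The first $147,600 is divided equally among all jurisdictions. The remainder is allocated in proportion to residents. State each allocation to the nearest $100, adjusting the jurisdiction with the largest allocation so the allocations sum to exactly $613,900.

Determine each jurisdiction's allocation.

Equal tier: $147,600 ÷ 6 = $24,600 apiece.
Remainder $466,300 by residents (total 14,014): Garrison Borough 14,707.05 → $14,700; East Zone 57,430.70 → $57,400; North Precinct 118,920.81 → $118,900; Hillcrest Township 117,955.87 → $118,000; Riverside District 113,364.07 → $113,400; Granite Ward 43,921.51 → $43,900.
Totals: Garrison Borough $24,600 + $14,700 = $39,300; East Zone $24,600 + $57,400 = $82,000; North Precinct $24,600 + $118,900 = $143,500; Hillcrest Township $24,600 + $118,000 = $142,600; Riverside District $24,600 + $113,400 = $138,000; Granite Ward $24,600 + $43,900 = $68,500.

Garrison Borough: $39,300; East Zone: $82,000; North Precinct: $143,500; Hillcrest Township: $142,600; Riverside District: $138,000; Granite Ward: $68,500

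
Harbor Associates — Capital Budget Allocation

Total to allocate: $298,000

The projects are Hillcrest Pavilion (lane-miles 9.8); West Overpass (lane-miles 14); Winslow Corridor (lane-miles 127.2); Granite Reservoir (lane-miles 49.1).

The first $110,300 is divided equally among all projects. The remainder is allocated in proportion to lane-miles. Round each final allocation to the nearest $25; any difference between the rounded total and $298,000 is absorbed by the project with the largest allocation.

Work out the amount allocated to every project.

Equal tier: $110,300 ÷ 4 = $27,575 apiece.
Remainder $187,700 by lane-miles (total 200.1): Hillcrest Pavilion 9,192.70 → $9,200; West Overpass 13,132.43 → $13,125; Winslow Corridor 119,317.54 → $119,325; Granite Reservoir 46,057.32 → $46,050.
Totals: Hillcrest Pavilion $27,575 + $9,200 = $36,775; West Overpass $27,575 + $13,125 = $40,700; Winslow Corridor $27,575 + $119,325 = $146,900; Granite Reservoir $27,575 + $46,050 = $73,625.

Hillcrest Pavilion: $36,775; West Overpass: $40,700; Winslow Corridor: $146,900; Granite Reservoir: $73,625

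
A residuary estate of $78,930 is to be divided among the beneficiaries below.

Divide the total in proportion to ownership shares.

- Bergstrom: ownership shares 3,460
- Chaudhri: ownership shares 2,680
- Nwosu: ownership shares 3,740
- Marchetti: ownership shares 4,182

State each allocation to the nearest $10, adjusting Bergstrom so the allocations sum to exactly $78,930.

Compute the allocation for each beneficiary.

Total ownership shares = 14,062.
Raw shares: Bergstrom 3,460/14,062 × $78,930 = 19,420.98; Chaudhri 2,680/14,062 × $78,930 = 15,042.84; Nwosu 3,740/14,062 × $78,930 = 20,992.62; Marchetti 4,182/14,062 × $78,930 = 23,473.56.
After rounding ($10): Bergstrom $19,420; Chaudhri $15,040; Nwosu $20,990; Marchetti $23,470. Sum = $78,920.
Difference $78,930 − $78,920 = +$10 applied to Bergstrom: Bergstrom becomes $19,430.

Bergstrom: $19,430; Chaudhri: $15,040; Nwosu: $20,990; Marchetti: $23,470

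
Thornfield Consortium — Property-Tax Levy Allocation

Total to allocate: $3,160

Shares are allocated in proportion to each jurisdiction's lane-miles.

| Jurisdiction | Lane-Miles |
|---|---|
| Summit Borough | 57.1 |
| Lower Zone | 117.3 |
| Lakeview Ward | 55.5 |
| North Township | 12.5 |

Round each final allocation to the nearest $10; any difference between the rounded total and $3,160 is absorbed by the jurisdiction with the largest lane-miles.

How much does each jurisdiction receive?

Sum of lane-miles: 242.4.
Proportional shares: Summit Borough 57.1/242.4 × $3,160 = 744.37; Lower Zone 117.3/242.4 × $3,160 = 1,529.16; Lakeview Ward 55.5/242.4 × $3,160 = 723.51; North Township 12.5/242.4 × $3,160 = 162.95.
Rounded to nearest $10: Summit Borough $740; Lower Zone $1,530; Lakeview Ward $720; North Township $160. Sum = $3,150.
Difference $3,160 − $3,150 = +$10 applied to largest lane-miles (Lower Zone): Lower Zone becomes $1,540.

Summit Borough: $740; Lower Zone: $1,540; Lakeview Ward: $720; North Township: $160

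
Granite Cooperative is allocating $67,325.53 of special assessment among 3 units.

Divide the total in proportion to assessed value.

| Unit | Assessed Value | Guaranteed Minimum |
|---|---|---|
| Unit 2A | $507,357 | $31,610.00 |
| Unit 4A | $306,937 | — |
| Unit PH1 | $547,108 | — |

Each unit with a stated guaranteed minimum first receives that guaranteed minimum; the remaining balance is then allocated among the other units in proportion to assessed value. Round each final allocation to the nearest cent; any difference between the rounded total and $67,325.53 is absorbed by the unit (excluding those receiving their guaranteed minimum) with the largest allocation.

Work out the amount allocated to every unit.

Guaranteed amounts: Unit 2A $31,610.00. Residual $35,715.53.
Residual split over remaining assessed value 854,045: Unit 4A 12,835.8782 → $12,835.88; Unit PH1 22,879.6518 → $22,879.65.

Unit 2A: $31,610.00 | Unit 4A: $12,835.88 | Unit PH1: $22,879.65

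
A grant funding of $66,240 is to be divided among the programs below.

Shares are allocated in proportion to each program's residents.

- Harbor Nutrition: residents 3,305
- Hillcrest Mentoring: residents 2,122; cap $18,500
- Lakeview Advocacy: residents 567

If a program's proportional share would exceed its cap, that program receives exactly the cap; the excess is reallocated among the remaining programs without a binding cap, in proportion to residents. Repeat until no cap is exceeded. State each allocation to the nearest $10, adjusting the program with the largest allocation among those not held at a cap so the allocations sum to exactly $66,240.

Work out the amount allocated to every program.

Total residents = 5,994.
Proportional shares (ignoring caps): Harbor Nutrition 36,523.72; Hillcrest Mentoring 23,450.33; Lakeview Advocacy 6,265.95.
Capped: Hillcrest Mentoring ($18,500); remaining pool $47,740 reallocated over remaining residents 3,872.
Remaining shares: Harbor Nutrition 40,749.15 → $40,750; Lakeview Advocacy 6,990.85 → $6,990.

Harbor Nutrition: $40,750 | Hillcrest Mentoring: $18,500 | Lakeview Advocacy: $6,990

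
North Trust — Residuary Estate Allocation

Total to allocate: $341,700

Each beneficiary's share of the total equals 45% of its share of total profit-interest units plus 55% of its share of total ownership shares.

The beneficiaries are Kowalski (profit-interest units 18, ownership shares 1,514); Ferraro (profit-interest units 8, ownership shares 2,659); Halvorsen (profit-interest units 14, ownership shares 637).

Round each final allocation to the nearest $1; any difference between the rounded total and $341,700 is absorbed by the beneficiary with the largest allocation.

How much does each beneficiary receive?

Kowalski: $128,349 · Ferraro: $134,645 · Halvorsen: $78,706

Profit-interest units total 40; ownership shares total 4,810.
Combined weights (45% profit-interest units + 55% ownership shares): Kowalski 0.3756; Ferraro 0.3940; Halvorsen 0.2303.
Raw shares: Kowalski 128,348.84; Ferraro 134,644.72; Halvorsen 78,706.44.
Rounded to nearest $1: Kowalski $128,349; Ferraro $134,645; Halvorsen $78,706. Sum = $341,700.
Rounded total matches; no reconciliation needed.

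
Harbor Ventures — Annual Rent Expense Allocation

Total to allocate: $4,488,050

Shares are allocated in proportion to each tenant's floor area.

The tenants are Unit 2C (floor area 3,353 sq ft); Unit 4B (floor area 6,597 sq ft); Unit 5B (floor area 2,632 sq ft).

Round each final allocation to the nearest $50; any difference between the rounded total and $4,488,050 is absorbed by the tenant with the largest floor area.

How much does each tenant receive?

Sum of floor area: 12,582.
Pro-rata amounts: Unit 2C 3,353/12,582 × $4,488,050 = 1,196,028.58; Unit 4B 6,597/12,582 × $4,488,050 = 2,353,176.43; Unit 5B 2,632/12,582 × $4,488,050 = 938,844.98.
At nearest $50: Unit 2C $1,196,050; Unit 4B $2,353,200; Unit 5B $938,850. Sum = $4,488,100.
Difference $4,488,050 − $4,488,100 = −$50 applied to largest floor area (Unit 4B): Unit 4B becomes $2,353,150.

Unit 2C: $1,196,050; Unit 4B: $2,353,150; Unit 5B: $938,850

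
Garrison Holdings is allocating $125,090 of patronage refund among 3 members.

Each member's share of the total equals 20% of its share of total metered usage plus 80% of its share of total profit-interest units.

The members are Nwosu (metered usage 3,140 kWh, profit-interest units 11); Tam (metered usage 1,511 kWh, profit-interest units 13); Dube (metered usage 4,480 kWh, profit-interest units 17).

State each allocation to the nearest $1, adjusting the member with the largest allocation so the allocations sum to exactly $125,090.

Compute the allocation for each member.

Nwosu: $35,452; Tam: $35,870; Dube: $53,768

Totals — metered usage 9,131, profit-interest units 41.
Composite weights (20% metered usage + 80% profit-interest units): Nwosu 0.2834; Tam 0.2868; Dube 0.4298.
Pro-rata amounts: Nwosu 35,451.86; Tam 35,870.13; Dube 53,768.01.
Rounded to nearest $1: Nwosu $35,452; Tam $35,870; Dube $53,768. Sum = $125,090.
Sum already equals the total — no adjustment.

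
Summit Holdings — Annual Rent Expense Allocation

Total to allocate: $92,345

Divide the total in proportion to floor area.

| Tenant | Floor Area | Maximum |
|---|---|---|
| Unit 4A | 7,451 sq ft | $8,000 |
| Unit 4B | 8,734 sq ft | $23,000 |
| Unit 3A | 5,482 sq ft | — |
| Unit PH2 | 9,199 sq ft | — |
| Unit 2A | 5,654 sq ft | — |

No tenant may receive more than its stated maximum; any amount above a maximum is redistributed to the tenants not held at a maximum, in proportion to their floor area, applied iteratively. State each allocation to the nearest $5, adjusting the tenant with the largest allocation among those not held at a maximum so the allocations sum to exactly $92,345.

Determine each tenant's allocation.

Total floor area = 36,520.
Pro-rata shares before constraints: Unit 4A 18,840.71; Unit 4B 22,084.92; Unit 3A 13,861.86; Unit PH2 23,260.72; Unit 2A 14,296.79.
Cap binds for Unit 4A ($8,000); balance $84,345 reallocated over remaining floor area 29,069.
Cap binds for Unit 4B ($23,000); balance $61,345 reallocated over remaining floor area 20,335.
Remaining shares: Unit 3A 16,537.66 → $16,540; Unit PH2 27,750.81 → $27,750; Unit 2A 17,056.53 → $17,055.

Unit 4A: $8,000 | Unit 4B: $23,000 | Unit 3A: $16,540 | Unit PH2: $27,750 | Unit 2A: $17,055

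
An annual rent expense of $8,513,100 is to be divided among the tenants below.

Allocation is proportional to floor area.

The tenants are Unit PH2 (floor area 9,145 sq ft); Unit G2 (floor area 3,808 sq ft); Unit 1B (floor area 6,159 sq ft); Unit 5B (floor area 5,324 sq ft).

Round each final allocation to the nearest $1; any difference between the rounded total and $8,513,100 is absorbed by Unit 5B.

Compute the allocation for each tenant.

Sum of floor area: 24,436.
Raw shares: Unit PH2 9,145/24,436 × $8,513,100 = 3,185,967.40; Unit G2 3,808/24,436 × $8,513,100 = 1,326,644.49; Unit 1B 6,159/24,436 × $8,513,100 = 2,145,694.18; Unit 5B 5,324/24,436 × $8,513,100 = 1,854,793.93.
After rounding ($1): Unit PH2 $3,185,967; Unit G2 $1,326,644; Unit 1B $2,145,694; Unit 5B $1,854,794. Sum = $8,513,099.
Difference $8,513,100 − $8,513,099 = +$1 applied to Unit 5B: Unit 5B becomes $1,854,795.

Unit PH2: $3,185,967 · Unit G2: $1,326,644 · Unit 1B: $2,145,694 · Unit 5B: $1,854,795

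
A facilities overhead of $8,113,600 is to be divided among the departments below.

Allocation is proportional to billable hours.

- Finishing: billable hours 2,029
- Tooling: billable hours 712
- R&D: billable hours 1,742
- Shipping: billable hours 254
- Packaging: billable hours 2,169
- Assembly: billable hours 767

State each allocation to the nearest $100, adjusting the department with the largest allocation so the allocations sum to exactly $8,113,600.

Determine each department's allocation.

Combined billable hours = 7,673.
Raw shares: Finishing 2,029/7,673 × $8,113,600 = 2,145,509.50; Tooling 712/7,673 × $8,113,600 = 752,884.56; R&D 1,742/7,673 × $8,113,600 = 1,842,029.35; Shipping 254/7,673 × $8,113,600 = 268,585.22; Packaging 2,169/7,673 × $8,113,600 = 2,293,548.60; Assembly 767/7,673 × $8,113,600 = 811,042.77.
After rounding ($100): Finishing $2,145,500; Tooling $752,900; R&D $1,842,000; Shipping $268,600; Packaging $2,293,500; Assembly $811,000. Sum = $8,113,500.
Difference $8,113,600 − $8,113,500 = +$100 applied to largest allocation (Packaging): Packaging becomes $2,293,600.

Finishing: $2,145,500 · Tooling: $752,900 · R&D: $1,842,000 · Shipping: $268,600 · Packaging: $2,293,600 · Assembly: $811,000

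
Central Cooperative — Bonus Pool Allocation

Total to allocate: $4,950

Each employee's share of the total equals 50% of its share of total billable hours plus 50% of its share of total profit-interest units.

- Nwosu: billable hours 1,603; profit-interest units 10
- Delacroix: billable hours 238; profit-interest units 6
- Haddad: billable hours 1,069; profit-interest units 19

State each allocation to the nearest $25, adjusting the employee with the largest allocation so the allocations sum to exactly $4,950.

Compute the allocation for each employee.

Nwosu: $2,075 | Delacroix: $625 | Haddad: $2,250

Billable hours total 2,910; profit-interest units total 35.
Blended shares (50% billable hours + 50% profit-interest units): Nwosu 0.4183; Delacroix 0.1266; Haddad 0.4551.
Unrounded shares: Nwosu 2,070.52; Delacroix 626.71; Haddad 2,252.77.
At nearest $25: Nwosu $2,075; Delacroix $625; Haddad $2,250. Sum = $4,950.
No rounding difference to absorb.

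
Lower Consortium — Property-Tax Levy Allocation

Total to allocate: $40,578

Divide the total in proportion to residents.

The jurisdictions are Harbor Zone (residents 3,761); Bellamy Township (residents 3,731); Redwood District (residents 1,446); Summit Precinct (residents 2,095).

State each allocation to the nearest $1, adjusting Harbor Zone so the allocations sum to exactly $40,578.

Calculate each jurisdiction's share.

Total residents = 11,033.
Unrounded shares: Harbor Zone 3,761/11,033 × $40,578 = 13,832.49; Bellamy Township 3,731/11,033 × $40,578 = 13,722.15; Redwood District 1,446/11,033 × $40,578 = 5,318.21; Summit Precinct 2,095/11,033 × $40,578 = 7,705.15.
After rounding ($1): Harbor Zone $13,832; Bellamy Township $13,722; Redwood District $5,318; Summit Precinct $7,705. Sum = $40,577.
Difference $40,578 − $40,577 = +$1 applied to Harbor Zone: Harbor Zone becomes $13,833.

Harbor Zone: $13,833 · Bellamy Township: $13,722 · Redwood District: $5,318 · Summit Precinct: $7,705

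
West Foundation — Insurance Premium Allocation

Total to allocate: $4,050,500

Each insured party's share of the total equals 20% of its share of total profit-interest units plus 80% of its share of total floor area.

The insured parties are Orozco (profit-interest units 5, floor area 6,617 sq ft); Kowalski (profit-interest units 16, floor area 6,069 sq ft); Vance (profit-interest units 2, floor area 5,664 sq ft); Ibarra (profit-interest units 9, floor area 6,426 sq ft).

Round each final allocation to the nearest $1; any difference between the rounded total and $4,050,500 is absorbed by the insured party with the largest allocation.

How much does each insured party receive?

Totals — profit-interest units 32, floor area 24,776.
Combined weights (20% profit-interest units + 80% floor area): Orozco 0.2449; Kowalski 0.2960; Vance 0.1954; Ibarra 0.2637.
Unrounded shares: Orozco 992,001.39; Kowalski 1,198,801.52; Vance 791,413.68; Ibarra 1,068,283.41.
At nearest $1: Orozco $992,001; Kowalski $1,198,802; Vance $791,414; Ibarra $1,068,283. Sum = $4,050,500.
Sum already equals the total — no adjustment.

Orozco: $992,001 | Kowalski: $1,198,802 | Vance: $791,414 | Ibarra: $1,068,283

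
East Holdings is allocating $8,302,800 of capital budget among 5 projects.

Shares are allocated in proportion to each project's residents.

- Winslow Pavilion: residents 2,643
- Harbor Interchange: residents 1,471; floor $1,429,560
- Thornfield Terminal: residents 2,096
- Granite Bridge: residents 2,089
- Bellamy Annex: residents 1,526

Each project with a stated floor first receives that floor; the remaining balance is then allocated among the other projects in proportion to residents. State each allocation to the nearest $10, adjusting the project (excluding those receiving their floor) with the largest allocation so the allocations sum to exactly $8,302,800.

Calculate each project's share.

Winslow Pavilion: $2,174,530; Harbor Interchange: $1,429,560; Thornfield Terminal: $1,724,480; Granite Bridge: $1,718,720; Bellamy Annex: $1,255,510

Guaranteed amounts: Harbor Interchange $1,429,560. Balance $6,873,240.
Balance split over remaining residents 8,354: Winslow Pavilion 2,174,523.98 → $2,174,520; Thornfield Terminal 1,724,480.61 → $1,724,480; Granite Bridge 1,718,721.37 → $1,718,720; Bellamy Annex 1,255,514.03 → $1,255,510.
Rounding difference +$10 applied to Winslow Pavilion → $2,174,530.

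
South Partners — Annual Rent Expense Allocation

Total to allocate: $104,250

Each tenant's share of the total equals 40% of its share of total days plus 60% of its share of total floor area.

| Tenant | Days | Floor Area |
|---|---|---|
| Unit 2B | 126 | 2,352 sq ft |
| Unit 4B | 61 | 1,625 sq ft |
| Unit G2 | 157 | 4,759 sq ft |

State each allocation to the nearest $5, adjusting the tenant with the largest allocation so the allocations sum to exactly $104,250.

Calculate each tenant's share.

Unit 2B: $32,115 · Unit 4B: $19,030 · Unit G2: $53,105

Days total 344; floor area total 8,736.
Composite weights (40% days + 60% floor area): Unit 2B 0.3081; Unit 4B 0.1825; Unit G2 0.5094.
Raw shares: Unit 2B 32,114.22; Unit 4B 19,029.52; Unit G2 53,106.26.
Rounded to nearest $5: Unit 2B $32,115; Unit 4B $19,030; Unit G2 $53,105. Sum = $104,250.
No rounding difference to absorb.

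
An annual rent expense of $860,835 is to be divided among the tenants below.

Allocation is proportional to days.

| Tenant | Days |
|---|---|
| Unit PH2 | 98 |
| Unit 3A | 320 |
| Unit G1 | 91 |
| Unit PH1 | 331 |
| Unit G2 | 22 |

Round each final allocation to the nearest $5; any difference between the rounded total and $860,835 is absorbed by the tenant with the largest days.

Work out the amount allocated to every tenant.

Days total: 862.
Unrounded shares: Unit PH2 98/862 × $860,835 = 97,867.55; Unit 3A 320/862 × $860,835 = 319,567.52; Unit G1 91/862 × $860,835 = 90,877.01; Unit PH1 331/862 × $860,835 = 330,552.65; Unit G2 22/862 × $860,835 = 21,970.27.
Rounded to nearest $5: Unit PH2 $97,870; Unit 3A $319,570; Unit G1 $90,875; Unit PH1 $330,555; Unit G2 $21,970. Sum = $860,840.
Difference $860,835 − $860,840 = −$5 applied to largest days (Unit PH1): Unit PH1 becomes $330,550.

Unit PH2: $97,870; Unit 3A: $319,570; Unit G1: $90,875; Unit PH1: $330,550; Unit G2: $21,970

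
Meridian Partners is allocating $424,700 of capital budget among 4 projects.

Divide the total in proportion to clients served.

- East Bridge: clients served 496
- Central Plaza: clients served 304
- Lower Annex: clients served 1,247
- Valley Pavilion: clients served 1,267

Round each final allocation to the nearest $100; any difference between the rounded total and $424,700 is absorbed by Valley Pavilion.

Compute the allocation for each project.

Clients served total: 3,314.
Proportional shares: East Bridge 496/3,314 × $424,700 = 63,564.03; Central Plaza 304/3,314 × $424,700 = 38,958.60; Lower Annex 1,247/3,314 × $424,700 = 159,807.15; Valley Pavilion 1,267/3,314 × $424,700 = 162,370.22.
At nearest $100: East Bridge $63,600; Central Plaza $39,000; Lower Annex $159,800; Valley Pavilion $162,400. Sum = $424,800.
Difference $424,700 − $424,800 = −$100 applied to Valley Pavilion: Valley Pavilion becomes $162,300.

East Bridge: $63,600 · Central Plaza: $39,000 · Lower Annex: $159,800 · Valley Pavilion: $162,300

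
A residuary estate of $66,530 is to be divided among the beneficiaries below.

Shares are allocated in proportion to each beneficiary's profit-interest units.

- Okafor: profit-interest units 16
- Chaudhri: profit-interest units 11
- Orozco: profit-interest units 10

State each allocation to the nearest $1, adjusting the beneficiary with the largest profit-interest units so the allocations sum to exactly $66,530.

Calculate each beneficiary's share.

Sum of profit-interest units: 16 + 11 + 10 = 37.
Unrounded shares: Okafor 28,769.73; Chaudhri 19,779.19; Orozco 17,981.08.
After rounding ($1): Okafor $28,770; Chaudhri $19,779; Orozco $17,981. Sum = $66,530.
Sum already equals the total — no adjustment.

Okafor: $28,770 | Chaudhri: $19,779 | Orozco: $17,981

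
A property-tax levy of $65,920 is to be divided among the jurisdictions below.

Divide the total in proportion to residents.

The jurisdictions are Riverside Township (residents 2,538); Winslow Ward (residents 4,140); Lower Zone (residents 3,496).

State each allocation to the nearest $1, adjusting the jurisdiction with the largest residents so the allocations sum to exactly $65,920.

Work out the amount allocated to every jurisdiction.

Riverside Township: $16,444 | Winslow Ward: $26,825 | Lower Zone: $22,651

Sum of residents: 10,174.
Raw shares: Riverside Township 2,538/10,174 × $65,920 = 16,444.36; Winslow Ward 4,140/10,174 × $65,920 = 26,824.14; Lower Zone 3,496/10,174 × $65,920 = 22,651.496.
At nearest $1: Riverside Township $16,444; Winslow Ward $26,824; Lower Zone $22,651. Sum = $65,919.
Difference $65,920 − $65,919 = +$1 applied to largest residents (Winslow Ward): Winslow Ward becomes $26,825.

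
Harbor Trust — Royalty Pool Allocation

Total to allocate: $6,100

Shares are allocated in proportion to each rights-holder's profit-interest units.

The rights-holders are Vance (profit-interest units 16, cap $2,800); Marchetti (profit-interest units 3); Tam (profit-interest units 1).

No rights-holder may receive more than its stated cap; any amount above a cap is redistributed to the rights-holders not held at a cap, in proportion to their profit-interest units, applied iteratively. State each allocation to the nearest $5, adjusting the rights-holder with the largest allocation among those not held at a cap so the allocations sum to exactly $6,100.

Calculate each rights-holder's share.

Vance: $2,800 | Marchetti: $2,475 | Tam: $825

Sum of profit-interest units: 20.
Proportional shares (ignoring caps): Vance 4,880.00; Marchetti 915.00; Tam 305.00.
Held at cap: Vance ($2,800); remaining pool $3,300 reallocated over remaining profit-interest units 4.
Redistributed shares: Marchetti 2,475.00 → $2,475; Tam 825.00 → $825.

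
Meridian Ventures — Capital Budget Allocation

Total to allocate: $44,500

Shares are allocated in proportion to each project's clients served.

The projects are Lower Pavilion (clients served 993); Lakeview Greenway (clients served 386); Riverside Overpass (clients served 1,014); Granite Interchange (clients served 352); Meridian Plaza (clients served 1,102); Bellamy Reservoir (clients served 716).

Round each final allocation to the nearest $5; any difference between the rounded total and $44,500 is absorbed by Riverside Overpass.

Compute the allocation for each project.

Sum of clients served: 4,563.
Unrounded shares: Lower Pavilion 993/4,563 × $44,500 = 9,684.09; Lakeview Greenway 386/4,563 × $44,500 = 3,764.41; Riverside Overpass 1,014/4,563 × $44,500 = 9,888.89; Granite Interchange 352/4,563 × $44,500 = 3,432.83; Meridian Plaza 1,102/4,563 × $44,500 = 10,747.10; Bellamy Reservoir 716/4,563 × $44,500 = 6,982.69.
After rounding ($5): Lower Pavilion $9,685; Lakeview Greenway $3,765; Riverside Overpass $9,890; Granite Interchange $3,435; Meridian Plaza $10,745; Bellamy Reservoir $6,985. Sum = $44,505.
Difference $44,500 − $44,505 = −$5 applied to Riverside Overpass: Riverside Overpass becomes $9,885.

Lower Pavilion: $9,685 · Lakeview Greenway: $3,765 · Riverside Overpass: $9,885 · Granite Interchange: $3,435 · Meridian Plaza: $10,745 · Bellamy Reservoir: $6,985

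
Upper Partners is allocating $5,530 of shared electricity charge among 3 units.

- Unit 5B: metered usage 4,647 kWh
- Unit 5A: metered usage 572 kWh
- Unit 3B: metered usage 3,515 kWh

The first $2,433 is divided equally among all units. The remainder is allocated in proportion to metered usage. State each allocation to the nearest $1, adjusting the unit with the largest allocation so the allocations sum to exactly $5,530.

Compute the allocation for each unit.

$2,433 shared equally gives $811 per unit.
Remainder $3,097 by metered usage (total 8,734): Unit 5B 1,647.79 → $1,648; Unit 5A 202.83 → $203; Unit 3B 1,246.39 → $1,246.
Totals: Unit 5B $811 + $1,648 = $2,459; Unit 5A $811 + $203 = $1,014; Unit 3B $811 + $1,246 = $2,057.

Unit 5B: $2,459 · Unit 5A: $1,014 · Unit 3B: $2,057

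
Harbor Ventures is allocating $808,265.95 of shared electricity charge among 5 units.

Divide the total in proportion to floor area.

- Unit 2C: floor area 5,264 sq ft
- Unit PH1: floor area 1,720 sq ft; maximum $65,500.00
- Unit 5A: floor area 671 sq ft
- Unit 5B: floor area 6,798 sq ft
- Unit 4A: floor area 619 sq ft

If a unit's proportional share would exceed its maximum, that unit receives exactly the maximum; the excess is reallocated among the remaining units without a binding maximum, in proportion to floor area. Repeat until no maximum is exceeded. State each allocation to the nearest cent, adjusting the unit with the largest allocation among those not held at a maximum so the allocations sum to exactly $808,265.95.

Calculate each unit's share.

Combined floor area = 15,072.
Proportional shares (ignoring caps): Unit 2C 282,292.4602; Unit PH1 92,238.4179; Unit 5A 35,983.7084; Unit 5B 364,556.2585; Unit 4A 33,195.10503.
Capped: Unit PH1 ($65,500.00); balance $742,765.95 reallocated over remaining floor area 13,352.
Shares after redistribution: Unit 2C 292,834.0294 → $292,834.03; Unit 5A 37,327.4380 → $37,327.44; Unit 5B 378,169.7819 → $378,169.78; Unit 4A 34,434.7006 → $34,434.70.

Unit 2C: $292,834.03; Unit PH1: $65,500.00; Unit 5A: $37,327.44; Unit 5B: $378,169.78; Unit 4A: $34,434.70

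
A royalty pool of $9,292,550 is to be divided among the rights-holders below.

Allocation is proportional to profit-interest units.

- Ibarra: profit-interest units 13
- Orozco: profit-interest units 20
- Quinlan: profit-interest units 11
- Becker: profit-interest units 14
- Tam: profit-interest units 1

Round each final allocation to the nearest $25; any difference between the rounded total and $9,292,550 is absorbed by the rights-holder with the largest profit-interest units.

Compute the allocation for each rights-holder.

Combined profit-interest units = 59.
Proportional shares: Ibarra 13/59 × $9,292,550 = 2,047,511.02; Orozco 20/59 × $9,292,550 = 3,150,016.95; Quinlan 11/59 × $9,292,550 = 1,732,509.32; Becker 14/59 × $9,292,550 = 2,205,011.86; Tam 1/59 × $9,292,550 = 157,500.85.
At nearest $25: Ibarra $2,047,500; Orozco $3,150,025; Quinlan $1,732,500; Becker $2,205,000; Tam $157,500. Sum = $9,292,525.
Difference $9,292,550 − $9,292,525 = +$25 applied to largest profit-interest units (Orozco): Orozco becomes $3,150,050.

Ibarra: $2,047,500; Orozco: $3,150,050; Quinlan: $1,732,500; Becker: $2,205,000; Tam: $157,500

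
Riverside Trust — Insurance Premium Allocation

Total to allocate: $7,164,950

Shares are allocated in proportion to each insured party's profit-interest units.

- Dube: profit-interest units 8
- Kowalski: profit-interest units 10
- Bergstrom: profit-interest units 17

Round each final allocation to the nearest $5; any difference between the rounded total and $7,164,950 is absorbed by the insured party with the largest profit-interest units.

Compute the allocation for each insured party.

Dube: $1,637,705 | Kowalski: $2,047,130 | Bergstrom: $3,480,115

Sum of profit-interest units: 35.
Raw shares: Dube 8/35 × $7,164,950 = 1,637,702.86; Kowalski 10/35 × $7,164,950 = 2,047,128.57; Bergstrom 17/35 × $7,164,950 = 3,480,118.57.
After rounding ($5): Dube $1,637,705; Kowalski $2,047,130; Bergstrom $3,480,120. Sum = $7,164,955.
Difference $7,164,950 − $7,164,955 = −$5 applied to largest profit-interest units (Bergstrom): Bergstrom becomes $3,480,115.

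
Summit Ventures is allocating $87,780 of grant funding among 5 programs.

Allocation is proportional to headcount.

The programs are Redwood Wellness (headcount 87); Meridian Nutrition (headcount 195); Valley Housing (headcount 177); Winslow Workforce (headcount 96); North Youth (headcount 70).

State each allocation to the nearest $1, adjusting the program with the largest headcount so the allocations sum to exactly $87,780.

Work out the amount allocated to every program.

Headcount total: 87 + 195 + 177 + 96 + 70 = 625.
Proportional shares: Redwood Wellness 12,218.98; Meridian Nutrition 27,387.36; Valley Housing 24,859.30; Winslow Workforce 13,483.01; North Youth 9,831.36.
At nearest $1: Redwood Wellness $12,219; Meridian Nutrition $27,387; Valley Housing $24,859; Winslow Workforce $13,483; North Youth $9,831. Sum = $87,779.
Difference $87,780 − $87,779 = +$1 applied to largest headcount (Meridian Nutrition): Meridian Nutrition becomes $27,388.

Redwood Wellness: $12,219 · Meridian Nutrition: $27,388 · Valley Housing: $24,859 · Winslow Workforce: $13,483 · North Youth: $9,831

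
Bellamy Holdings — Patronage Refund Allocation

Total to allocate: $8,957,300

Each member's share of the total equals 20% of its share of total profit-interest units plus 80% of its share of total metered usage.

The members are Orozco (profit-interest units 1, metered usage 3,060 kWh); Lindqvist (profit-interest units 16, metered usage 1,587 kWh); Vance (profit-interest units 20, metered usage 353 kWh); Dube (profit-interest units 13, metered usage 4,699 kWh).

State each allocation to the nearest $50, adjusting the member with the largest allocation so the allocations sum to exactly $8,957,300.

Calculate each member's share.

Orozco: $2,296,650; Lindqvist: $1,745,800; Vance: $977,400; Dube: $3,937,450

Totals — profit-interest units 50, metered usage 9,699.
Blended shares (20% profit-interest units + 80% metered usage): Orozco 0.2564; Lindqvist 0.1949; Vance 0.1091; Dube 0.4396.
Raw shares: Orozco 2,296,626.23; Lindqvist 1,745,778.60; Vance 977,388.36; Dube 3,937,506.80.
After rounding ($50): Orozco $2,296,650; Lindqvist $1,745,800; Vance $977,400; Dube $3,937,500. Sum = $8,957,350.
Difference $8,957,300 − $8,957,350 = −$50 applied to largest allocation (Dube): Dube becomes $3,937,450.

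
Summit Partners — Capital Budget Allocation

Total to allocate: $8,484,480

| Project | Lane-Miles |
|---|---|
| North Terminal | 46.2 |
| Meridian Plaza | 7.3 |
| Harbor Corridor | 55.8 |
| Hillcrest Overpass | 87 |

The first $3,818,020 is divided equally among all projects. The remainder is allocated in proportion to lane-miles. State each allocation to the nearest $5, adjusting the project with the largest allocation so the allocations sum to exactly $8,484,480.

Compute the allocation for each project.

North Terminal: $2,052,775 | Meridian Plaza: $1,128,040 | Harbor Corridor: $2,280,985 | Hillcrest Overpass: $3,022,680

Equal tier: $3,818,020 ÷ 4 = $954,505 apiece.
Remainder $4,666,460 by lane-miles (total 196.3): North Terminal 1,098,270.26 → $1,098,270; Meridian Plaza 173,536.21 → $173,535; Harbor Corridor 1,326,482.26 → $1,326,480; Hillcrest Overpass 2,068,171.27 → $2,068,170.
Rounding difference +$5 on remainder applied to Hillcrest Overpass.
Totals: North Terminal $954,505 + $1,098,270 = $2,052,775; Meridian Plaza $954,505 + $173,535 = $1,128,040; Harbor Corridor $954,505 + $1,326,480 = $2,280,985; Hillcrest Overpass $954,505 + $2,068,175 = $3,022,680.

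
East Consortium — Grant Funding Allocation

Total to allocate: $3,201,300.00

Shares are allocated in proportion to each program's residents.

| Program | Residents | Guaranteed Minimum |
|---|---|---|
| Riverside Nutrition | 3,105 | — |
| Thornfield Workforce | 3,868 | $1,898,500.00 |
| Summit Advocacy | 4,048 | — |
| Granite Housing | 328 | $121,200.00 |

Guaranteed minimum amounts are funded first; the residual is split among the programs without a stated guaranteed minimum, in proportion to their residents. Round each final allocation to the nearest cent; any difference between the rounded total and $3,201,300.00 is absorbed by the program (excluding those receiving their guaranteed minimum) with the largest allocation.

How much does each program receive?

Riverside Nutrition: $512,913.18 · Thornfield Workforce: $1,898,500.00 · Summit Advocacy: $668,686.82 · Granite Housing: $121,200.00

Fund the minimums — Thornfield Workforce $1,898,500.00; Granite Housing $121,200.00. Remaining pool $1,181,600.00.
Remaining pool split over remaining residents 7,153: Riverside Nutrition 512,913.1833 → $512,913.18; Summit Advocacy 668,686.8167 → $668,686.82.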